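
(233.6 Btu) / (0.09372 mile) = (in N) 1 Btu = 1055.0559 J, so 233.6 Btu = 233.6 * 1055.0559 = 246461.05 J. 1 mile = 1609.344 m, so 0.09372 mile = 0.09372 * 1609.344 = 150.82772 m. Combine: 246461.05 J / 150.82772 m = 1634.0567 N. Result: 1634.0567 N ≈ 1634 N (4 s.f.). Final answer: 1634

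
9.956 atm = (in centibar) 1 atm = 101325 Pa, so 9.956 atm = 9.956 * 101325 = 1008791.7 Pa. 1 centibar = 1000 Pa, so 1008791.7 Pa = 1008791.7 / 1000 = 1008.7917 centibar ≈ 1009 centibar (4 s.f.). Final answer: 1009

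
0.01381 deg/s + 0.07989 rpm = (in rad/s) 0.008607. Check: 1 deg/s = 0.017453293 rad/s, so 0.01381 deg/s = 0.01381 * 0.017453293 = 0.00024102997 rad/s. 1 rpm = 0.10471976 rad/s, so 0.07989 rpm = 0.07989 * 0.10471976 = 0.0083660612 rad/s. Sum: 0.00024102997 + 0.0083660612 = 0.0086070912 rad/s. Result: 0.0086070912 rad/s ≈ 0.008607 rad/s (4 s.f.).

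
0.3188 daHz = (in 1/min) 1 daHz = 10 Hz, so 0.3188 daHz = 0.3188 * 10 = 3.188 Hz. 1 1/min = 0.016666667 Hz, so 3.188 Hz = 3.188 / 0.016666667 = 191.28 1/min ≈ 191.3 1/min (4 s.f.). Final answer: 191.3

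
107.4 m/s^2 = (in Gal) 1.074e+04. Check: 1 Gal = 0.01 m/s^2, so 107.4 m/s^2 = 107.4 / 0.01 = 10740 Gal ≈ 1.074e+04 Gal (4 s.f.).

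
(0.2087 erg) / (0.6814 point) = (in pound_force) 1 erg = 1e-07 J, so 0.2087 erg = 0.2087 * 1e-07 = 2.087e-08 J. 1 point = 0.00035277778 m, so 0.6814 point = 0.6814 * 0.00035277778 = 0.00024038278 m. Combine: 2.087e-08 J / 0.00024038278 m = 8.6819864e-05 N. 1 pound_force = 4.4482216 N, so 8.6819864e-05 N = 8.6819864e-05 / 4.4482216 = 1.9517882e-05 pound_force ≈ 1.952e-05 pound_force (4 s.f.). Final answer: 1.952e-05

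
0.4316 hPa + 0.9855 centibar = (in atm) 0.01015. Check: 1 hPa = 100 Pa, so 0.4316 hPa = 0.4316 * 100 = 43.16 Pa. 1 centibar = 1000 Pa, so 0.9855 centibar = 0.9855 * 1000 = 985.5 Pa. Sum: 43.16 + 985.5 = 1028.66 Pa. 1 atm = 101325 Pa, so 1028.66 Pa = 1028.66 / 101325 = 0.010152085 atm ≈ 0.01015 atm (4 s.f.).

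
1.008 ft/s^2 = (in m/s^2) 0.3072. Check: 1 ft/s^2 = 0.3048 m/s^2, so 1.008 ft/s^2 = 1.008 * 0.3048 = 0.3072384 m/s^2. Result: 0.3072384 m/s^2 ≈ 0.3072 m/s^2 (4 s.f.).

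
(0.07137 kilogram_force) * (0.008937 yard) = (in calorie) 0.001367. Check: 1 kilogram_force = 9.80665 N, so 0.07137 kilogram_force = 0.07137 * 9.80665 = 0.69990061 N. 1 yard = 0.9144 m, so 0.008937 yard = 0.008937 * 0.9144 = 0.0081719928 m. Combine: 0.69990061 N * 0.0081719928 m = 0.0057195827 J. 1 calorie = 4.184 J, so 0.0057195827 J = 0.0057195827 / 4.184 = 0.0013670131 calorie ≈ 0.001367 calorie (4 s.f.).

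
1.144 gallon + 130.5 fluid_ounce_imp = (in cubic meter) 1 gallon = 0.0037854118 m^3, so 1.144 gallon = 1.144 * 0.0037854118 = 0.0043305111 m^3. 1 fluid_ounce_imp = 2.8413063e-05 m^3, so 130.5 fluid_ounce_imp = 130.5 * 2.8413063e-05 = 0.0037079047 m^3. Sum: 0.0043305111 + 0.0037079047 = 0.0080384157 m^3. 0.0080384157 m^3 = 0.0080384157 cubic meter ≈ 0.008038 cubic meter (4 s.f.). Final answer: 0.008038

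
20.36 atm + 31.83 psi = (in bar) 1 atm = 101325 Pa, so 20.36 atm = 20.36 * 101325 = 2062977 Pa. 1 psi = 6894.7573 Pa, so 31.83 psi = 31.83 * 6894.7573 = 219460.12 Pa. Sum: 2062977 + 219460.12 = 2282437.1 Pa. 1 bar = 100000 Pa, so 2282437.1 Pa = 2282437.1 / 100000 = 22.824371 bar ≈ 22.82 bar (4 s.f.). Final answer: 22.82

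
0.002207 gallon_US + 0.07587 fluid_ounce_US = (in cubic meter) 1.06e-05. Check: 1 gallon_US = 0.0037854118 m^3, so 0.002207 gallon_US = 0.002207 * 0.0037854118 = 8.3544038e-06 m^3. 1 fluid_ounce_US = 2.957353e-05 m^3, so 0.07587 fluid_ounce_US = 0.07587 * 2.957353e-05 = 2.2437437e-06 m^3. Sum: 8.3544038e-06 + 2.2437437e-06 = 1.0598147e-05 m^3. 1.0598147e-05 m^3 = 1.0598147e-05 cubic meter ≈ 1.06e-05 cubic meter (4 s.f.).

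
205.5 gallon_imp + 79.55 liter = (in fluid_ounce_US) 3.428e+04. Check: 1 gallon_imp = 0.00454609 m^3, so 205.5 gallon_imp = 205.5 * 0.00454609 = 0.93422149 m^3. 1 liter = 0.001 m^3, so 79.55 liter = 79.55 * 0.001 = 0.07955 m^3. Sum: 0.93422149 + 0.07955 = 1.0137715 m^3. 1 fluid_ounce_US = 2.957353e-05 m^3, so 1.0137715 m^3 = 1.0137715 / 2.957353e-05 = 34279.692 fluid_ounce_US ≈ 3.428e+04 fluid_ounce_US (4 s.f.).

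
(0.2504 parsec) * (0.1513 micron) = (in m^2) 1 parsec = 3.0856776e+16 m, so 0.2504 parsec = 0.2504 * 3.0856776e+16 = 7.7265367e+15 m. 1 micron = 1e-06 m, so 0.1513 micron = 0.1513 * 1e-06 = 1.513e-07 m. Combine: 7.7265367e+15 m * 1.513e-07 m = 1.169025e+09 m^2. Result: 1.169025e+09 m^2 ≈ 1.169e+09 m^2 (4 s.f.). Final answer: 1.169e+09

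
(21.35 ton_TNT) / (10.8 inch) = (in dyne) 3.256e+16. Check: 1 ton_TNT = 4.184e+09 J, so 21.35 ton_TNT = 21.35 * 4.184e+09 = 8.93284e+10 J. 1 inch = 0.0254 m, so 10.8 inch = 10.8 * 0.0254 = 0.27432 m. Combine: 8.93284e+10 J / 0.27432 m = 3.2563575e+11 N. 1 dyne = 1e-05 N, so 3.2563575e+11 N = 3.2563575e+11 / 1e-05 = 3.2563575e+16 dyne ≈ 3.256e+16 dyne (4 s.f.).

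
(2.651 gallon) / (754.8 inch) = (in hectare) 5.234e-08. Check: 1 gallon = 0.0037854118 m^3, so 2.651 gallon = 2.651 * 0.0037854118 = 0.010035127 m^3. 1 inch = 0.0254 m, so 754.8 inch = 754.8 * 0.0254 = 19.17192 m. Combine: 0.010035127 m^3 / 19.17192 m = 0.00052342836 m^2. 1 hectare = 10000 m^2, so 0.00052342836 m^2 = 0.00052342836 / 10000 = 5.2342836e-08 hectare ≈ 5.234e-08 hectare (4 s.f.).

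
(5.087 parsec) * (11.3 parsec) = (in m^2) 5.473e+34. Check: 1 parsec = 3.0856776e+16 m, so 5.087 parsec = 5.087 * 3.0856776e+16 = 1.5696842e+17 m. 1 parsec = 3.0856776e+16 m, so 11.3 parsec = 11.3 * 3.0856776e+16 = 3.4868157e+17 m. Combine: 1.5696842e+17 m * 3.4868157e+17 m = 5.4731994e+34 m^2. Result: 5.4731994e+34 m^2 ≈ 5.473e+34 m^2 (4 s.f.).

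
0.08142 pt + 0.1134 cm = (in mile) 7.225e-07. Check: 1 pt = 0.00035277778 m, so 0.08142 pt = 0.08142 * 0.00035277778 = 2.8723167e-05 m. 1 cm = 0.01 m, so 0.1134 cm = 0.1134 * 0.01 = 0.001134 m. Sum: 2.8723167e-05 + 0.001134 = 0.0011627232 m. 1 mile = 1609.344 m, so 0.0011627232 m = 0.0011627232 / 1609.344 = 7.2248268e-07 mile ≈ 7.225e-07 mile (4 s.f.).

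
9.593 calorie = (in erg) 1 calorie = 4.184 J, so 9.593 calorie = 9.593 * 4.184 = 40.137112 J. 1 erg = 1e-07 J, so 40.137112 J = 40.137112 / 1e-07 = 4.0137112e+08 erg ≈ 4.014e+08 erg (4 s.f.). Final answer: 4.014e+08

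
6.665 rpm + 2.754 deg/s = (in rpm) 1 rpm = 0.10471976 rad/s, so 6.665 rpm = 6.665 * 0.10471976 = 0.69795717 rad/s. 1 deg/s = 0.017453293 rad/s, so 2.754 deg/s = 2.754 * 0.017453293 = 0.048066368 rad/s. Sum: 0.69795717 + 0.048066368 = 0.74602354 rad/s. 1 rpm = 0.10471976 rad/s, so 0.74602354 rad/s = 0.74602354 / 0.10471976 = 7.124 rpm. Final answer: 7.124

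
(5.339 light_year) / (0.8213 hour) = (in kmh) 1 light_year = 9.4607305e+15 m, so 5.339 light_year = 5.339 * 9.4607305e+15 = 5.051084e+16 m. 1 hour = 3600 s, so 0.8213 hour = 0.8213 * 3600 = 2956.68 s. Combine: 5.051084e+16 m / 2956.68 s = 1.7083634e+13 m/s. 1 kmh = 0.27777778 m/s, so 1.7083634e+13 m/s = 1.7083634e+13 / 0.27777778 = 6.1501084e+13 kmh ≈ 6.15e+13 kmh (4 s.f.). Final answer: 6.15e+13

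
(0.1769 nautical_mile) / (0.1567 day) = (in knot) 0.04704. Check: 1 nautical_mile = 1852 m, so 0.1769 nautical_mile = 0.1769 * 1852 = 327.6188 m. 1 day = 86400 s, so 0.1567 day = 0.1567 * 86400 = 13538.88 s. Combine: 327.6188 m / 13538.88 s = 0.024198368 m/s. 1 knot = 0.51444444 m/s, so 0.024198368 m/s = 0.024198368 / 0.51444444 = 0.047037864 knot ≈ 0.04704 knot (4 s.f.).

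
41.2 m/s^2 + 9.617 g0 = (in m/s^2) 135.5. Check: 41.2 m/s^2 is already in m/s^2. 1 g0 = 9.80665 m/s^2, so 9.617 g0 = 9.617 * 9.80665 = 94.310553 m/s^2. Sum: 41.2 + 94.310553 = 135.51055 m/s^2. Result: 135.51055 m/s^2 ≈ 135.5 m/s^2 (4 s.f.).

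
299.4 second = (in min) 299.4 second = 299.4 s. 1 min = 60 s, so 299.4 s = 299.4 / 60 = 4.99 min. Final answer: 4.99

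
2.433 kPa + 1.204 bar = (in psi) 17.82. Check: 1 kPa = 1000 Pa, so 2.433 kPa = 2.433 * 1000 = 2433 Pa. 1 bar = 100000 Pa, so 1.204 bar = 1.204 * 100000 = 120400 Pa. Sum: 2433 + 120400 = 122833 Pa. 1 psi = 6894.7573 Pa, so 122833 Pa = 122833 / 6894.7573 = 17.81542 psi ≈ 17.82 psi (4 s.f.).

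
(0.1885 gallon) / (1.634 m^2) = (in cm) 1 gallon = 0.0037854118 m^3, so 0.1885 gallon = 0.1885 * 0.0037854118 = 0.00071355012 m^3. 1.634 m^2 is already in m^2. Combine: 0.00071355012 m^3 / 1.634 m^2 = 0.00043668918 m. 1 cm = 0.01 m, so 0.00043668918 m = 0.00043668918 / 0.01 = 0.043668918 cm ≈ 0.04367 cm (4 s.f.). Final answer: 0.04367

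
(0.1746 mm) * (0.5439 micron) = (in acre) 1 mm = 0.001 m, so 0.1746 mm = 0.1746 * 0.001 = 0.0001746 m. 1 micron = 1e-06 m, so 0.5439 micron = 0.5439 * 1e-06 = 5.439e-07 m. Combine: 0.0001746 m * 5.439e-07 m = 9.496494e-11 m^2. 1 acre = 4046.8564 m^2, so 9.496494e-11 m^2 = 9.496494e-11 / 4046.8564 = 2.3466348e-14 acre ≈ 2.347e-14 acre (4 s.f.). Final answer: 2.347e-14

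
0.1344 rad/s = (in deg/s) 7.701. Check: 1 deg/s = 0.017453293 rad/s, so 0.1344 rad/s = 0.1344 / 0.017453293 = 7.7005528 deg/s ≈ 7.701 deg/s (4 s.f.).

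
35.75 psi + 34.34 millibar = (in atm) 2.467. Check: 1 psi = 6894.7573 Pa, so 35.75 psi = 35.75 * 6894.7573 = 246487.57 Pa. 1 millibar = 100 Pa, so 34.34 millibar = 34.34 * 100 = 3434 Pa. Sum: 246487.57 + 3434 = 249921.57 Pa. 1 atm = 101325 Pa, so 249921.57 Pa = 249921.57 / 101325 = 2.4665342 atm ≈ 2.467 atm (4 s.f.).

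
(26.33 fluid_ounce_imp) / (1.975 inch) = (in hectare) 1.491e-06. Check: 1 fluid_ounce_imp = 2.8413063e-05 m^3, so 26.33 fluid_ounce_imp = 26.33 * 2.8413063e-05 = 0.00074811594 m^3. 1 inch = 0.0254 m, so 1.975 inch = 1.975 * 0.0254 = 0.050165 m. Combine: 0.00074811594 m^3 / 0.050165 m = 0.014913105 m^2. 1 hectare = 10000 m^2, so 0.014913105 m^2 = 0.014913105 / 10000 = 1.4913105e-06 hectare ≈ 1.491e-06 hectare (4 s.f.).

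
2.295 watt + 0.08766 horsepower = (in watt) 2.295 watt = 2.295 W. 1 horsepower = 745.69987 W, so 0.08766 horsepower = 0.08766 * 745.69987 = 65.368051 W. Sum: 2.295 + 65.368051 = 67.663051 W. 67.663051 W = 67.663051 watt ≈ 67.66 watt (4 s.f.). Final answer: 67.66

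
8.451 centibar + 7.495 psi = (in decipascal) 6.013e+05. Check: 1 centibar = 1000 Pa, so 8.451 centibar = 8.451 * 1000 = 8451 Pa. 1 psi = 6894.7573 Pa, so 7.495 psi = 7.495 * 6894.7573 = 51676.206 Pa. Sum: 8451 + 51676.206 = 60127.206 Pa. 1 decipascal = 0.1 Pa, so 60127.206 Pa = 60127.206 / 0.1 = 601272.06 decipascal ≈ 6.013e+05 decipascal (4 s.f.).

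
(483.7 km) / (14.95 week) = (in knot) 0.104. Check: 1 km = 1000 m, so 483.7 km = 483.7 * 1000 = 483700 m. 1 week = 604800 s, so 14.95 week = 14.95 * 604800 = 9041760 s. Combine: 483700 m / 9041760 s = 0.053496222 m/s. 1 knot = 0.51444444 m/s, so 0.053496222 m/s = 0.053496222 / 0.51444444 = 0.10398834 knot ≈ 0.104 knot (4 s.f.).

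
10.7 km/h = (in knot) 1 km/h = 0.27777778 m/s, so 10.7 km/h = 10.7 * 0.27777778 = 2.9722222 m/s. 1 knot = 0.51444444 m/s, so 2.9722222 m/s = 2.9722222 / 0.51444444 = 5.7775378 knot ≈ 5.778 knot (4 s.f.). Final answer: 5.778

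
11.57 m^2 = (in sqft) 1 sqft = 0.09290304 m^2, so 11.57 m^2 = 11.57 / 0.09290304 = 124.53844 sqft ≈ 124.5 sqft (4 s.f.). Final answer: 124.5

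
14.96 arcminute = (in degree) 1 arcminute = 0.00029088821 rad, so 14.96 arcminute = 14.96 * 0.00029088821 = 0.0043516876 rad. 1 degree = 0.017453293 rad, so 0.0043516876 rad = 0.0043516876 / 0.017453293 = 0.24933333 degree ≈ 0.2493 degree (4 s.f.). Final answer: 0.2493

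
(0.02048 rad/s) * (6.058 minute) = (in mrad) 7444. Check: 0.02048 rad/s is already in rad/s. 1 minute = 60 s, so 6.058 minute = 6.058 * 60 = 363.48 s. Combine: 0.02048 rad/s * 363.48 s = 7.4440704 rad. 1 mrad = 0.001 rad, so 7.4440704 rad = 7.4440704 / 0.001 = 7444.0704 mrad ≈ 7444 mrad (4 s.f.).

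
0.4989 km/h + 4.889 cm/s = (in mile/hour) 1 km/h = 0.27777778 m/s, so 0.4989 km/h = 0.4989 * 0.27777778 = 0.13858333 m/s. 1 cm/s = 0.01 m/s, so 4.889 cm/s = 4.889 * 0.01 = 0.04889 m/s. Sum: 0.13858333 + 0.04889 = 0.18747333 m/s. 1 mile/hour = 0.44704 m/s, so 0.18747333 m/s = 0.18747333 / 0.44704 = 0.4193659 mile/hour ≈ 0.4194 mile/hour (4 s.f.). Final answer: 0.4194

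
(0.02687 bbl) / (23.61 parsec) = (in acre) 1.449e-24. Check: 1 bbl = 0.15898729 m^3, so 0.02687 bbl = 0.02687 * 0.15898729 = 0.0042719886 m^3. 1 parsec = 3.0856776e+16 m, so 23.61 parsec = 23.61 * 3.0856776e+16 = 7.2852848e+17 m. Combine: 0.0042719886 m^3 / 7.2852848e+17 m = 5.8638595e-21 m^2. 1 acre = 4046.8564 m^2, so 5.8638595e-21 m^2 = 5.8638595e-21 / 4046.8564 = 1.4489912e-24 acre ≈ 1.449e-24 acre (4 s.f.).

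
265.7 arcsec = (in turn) 1 arcsec = 4.8481368e-06 rad, so 265.7 arcsec = 265.7 * 4.8481368e-06 = 0.00128815 rad. 1 turn = 6.2831853 rad, so 0.00128815 rad = 0.00128815 / 6.2831853 = 0.00020501543 turn ≈ 0.000205 turn (4 s.f.). Final answer: 0.000205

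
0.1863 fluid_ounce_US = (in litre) 1 fluid_ounce_US = 2.957353e-05 m^3, so 0.1863 fluid_ounce_US = 0.1863 * 2.957353e-05 = 5.5095486e-06 m^3. 1 litre = 0.001 m^3, so 5.5095486e-06 m^3 = 5.5095486e-06 / 0.001 = 0.0055095486 litre ≈ 0.00551 litre (4 s.f.). Final answer: 0.00551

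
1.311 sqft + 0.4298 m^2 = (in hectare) 5.516e-05. Check: 1 sqft = 0.09290304 m^2, so 1.311 sqft = 1.311 * 0.09290304 = 0.12179589 m^2. 0.4298 m^2 is already in m^2. Sum: 0.12179589 + 0.4298 = 0.55159589 m^2. 1 hectare = 10000 m^2, so 0.55159589 m^2 = 0.55159589 / 10000 = 5.5159589e-05 hectare ≈ 5.516e-05 hectare (4 s.f.).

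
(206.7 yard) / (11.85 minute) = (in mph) 0.5946. Check: 1 yard = 0.9144 m, so 206.7 yard = 206.7 * 0.9144 = 189.00648 m. 1 minute = 60 s, so 11.85 minute = 11.85 * 60 = 711 s. Combine: 189.00648 m / 711 s = 0.2658319 m/s. 1 mph = 0.44704 m/s, so 0.2658319 m/s = 0.2658319 / 0.44704 = 0.59464902 mph ≈ 0.5946 mph (4 s.f.).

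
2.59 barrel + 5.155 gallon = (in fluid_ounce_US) 1 barrel = 0.15898729 m^3, so 2.59 barrel = 2.59 * 0.15898729 = 0.41177709 m^3. 1 gallon = 0.0037854118 m^3, so 5.155 gallon = 5.155 * 0.0037854118 = 0.019513798 m^3. Sum: 0.41177709 + 0.019513798 = 0.43129089 m^3. 1 fluid_ounce_US = 2.957353e-05 m^3, so 0.43129089 m^3 = 0.43129089 / 2.957353e-05 = 14583.68 fluid_ounce_US ≈ 1.458e+04 fluid_ounce_US (4 s.f.). Final answer: 1.458e+04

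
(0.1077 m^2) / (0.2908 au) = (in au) 0.1077 m^2 is already in m^2. 1 au = 1.4959787e+11 m, so 0.2908 au = 0.2908 * 1.4959787e+11 = 4.3503061e+10 m. Combine: 0.1077 m^2 / 4.3503061e+10 m = 2.4756879e-12 m. 1 au = 1.4959787e+11 m, so 2.4756879e-12 m = 2.4756879e-12 / 1.4959787e+11 = 1.6548951e-23 au ≈ 1.655e-23 au (4 s.f.). Final answer: 1.655e-23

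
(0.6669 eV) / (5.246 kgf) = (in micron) 2.077e-15. Check: 1 eV = 1.6021766e-19 J, so 0.6669 eV = 0.6669 * 1.6021766e-19 = 1.0684916e-19 J. 1 kgf = 9.80665 N, so 5.246 kgf = 5.246 * 9.80665 = 51.445686 N. Combine: 1.0684916e-19 J / 51.445686 N = 2.0769314e-21 m. 1 micron = 1e-06 m, so 2.0769314e-21 m = 2.0769314e-21 / 1e-06 = 2.0769314e-15 micron ≈ 2.077e-15 micron (4 s.f.).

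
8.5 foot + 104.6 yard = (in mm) 1 foot = 0.3048 m, so 8.5 foot = 8.5 * 0.3048 = 2.5908 m. 1 yard = 0.9144 m, so 104.6 yard = 104.6 * 0.9144 = 95.64624 m. Sum: 2.5908 + 95.64624 = 98.23704 m. 1 mm = 0.001 m, so 98.23704 m = 98.23704 / 0.001 = 98237.04 mm ≈ 9.824e+04 mm (4 s.f.). Final answer: 9.824e+04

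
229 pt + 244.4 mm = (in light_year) 3.437e-17. Check: 1 pt = 0.00035277778 m, so 229 pt = 229 * 0.00035277778 = 0.080786111 m. 1 mm = 0.001 m, so 244.4 mm = 244.4 * 0.001 = 0.2444 m. Sum: 0.080786111 + 0.2444 = 0.32518611 m. 1 light_year = 9.4607305e+15 m, so 0.32518611 m = 0.32518611 / 9.4607305e+15 = 3.4372199e-17 light_year ≈ 3.437e-17 light_year (4 s.f.).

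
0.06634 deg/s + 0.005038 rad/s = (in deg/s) 0.355. Check: 1 deg/s = 0.017453293 rad/s, so 0.06634 deg/s = 0.06634 * 0.017453293 = 0.0011578514 rad/s. 0.005038 rad/s is already in rad/s. Sum: 0.0011578514 + 0.005038 = 0.0061958514 rad/s. 1 deg/s = 0.017453293 rad/s, so 0.0061958514 rad/s = 0.0061958514 / 0.017453293 = 0.35499614 deg/s ≈ 0.355 deg/s (4 s.f.).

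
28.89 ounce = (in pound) 1 ounce = 0.028349523 kg, so 28.89 ounce = 28.89 * 0.028349523 = 0.81901772 kg. 1 pound = 0.45359237 kg, so 0.81901772 kg = 0.81901772 / 0.45359237 = 1.805625 pound ≈ 1.806 pound (4 s.f.). Final answer: 1.806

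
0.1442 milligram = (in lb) 1 milligram = 1e-06 kg, so 0.1442 milligram = 0.1442 * 1e-06 = 1.442e-07 kg. 1 lb = 0.45359237 kg, so 1.442e-07 kg = 1.442e-07 / 0.45359237 = 3.1790658e-07 lb ≈ 3.179e-07 lb (4 s.f.). Final answer: 3.179e-07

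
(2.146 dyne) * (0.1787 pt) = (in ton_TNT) 3.233e-19. Check: 1 dyne = 1e-05 N, so 2.146 dyne = 2.146 * 1e-05 = 2.146e-05 N. 1 pt = 0.00035277778 m, so 0.1787 pt = 0.1787 * 0.00035277778 = 6.3041389e-05 m. Combine: 2.146e-05 N * 6.3041389e-05 m = 1.3528682e-09 J. 1 ton_TNT = 4.184e+09 J, so 1.3528682e-09 J = 1.3528682e-09 / 4.184e+09 = 3.2334326e-19 ton_TNT ≈ 3.233e-19 ton_TNT (4 s.f.).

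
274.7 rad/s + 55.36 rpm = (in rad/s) 280.5. Check: 274.7 rad/s is already in rad/s. 1 rpm = 0.10471976 rad/s, so 55.36 rpm = 55.36 * 0.10471976 = 5.7972856 rad/s. Sum: 274.7 + 5.7972856 = 280.49729 rad/s. Result: 280.49729 rad/s ≈ 280.5 rad/s (4 s.f.).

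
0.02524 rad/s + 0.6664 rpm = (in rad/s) 0.02524 rad/s is already in rad/s. 1 rpm = 0.10471976 rad/s, so 0.6664 rpm = 0.6664 * 0.10471976 = 0.069785245 rad/s. Sum: 0.02524 + 0.069785245 = 0.095025245 rad/s. Result: 0.095025245 rad/s ≈ 0.09503 rad/s (4 s.f.). Final answer: 0.09503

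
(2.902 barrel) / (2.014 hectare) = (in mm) 1 barrel = 0.15898729 m^3, so 2.902 barrel = 2.902 * 0.15898729 = 0.46138113 m^3. 1 hectare = 10000 m^2, so 2.014 hectare = 2.014 * 10000 = 20140 m^2. Combine: 0.46138113 m^3 / 20140 m^2 = 2.2908696e-05 m. 1 mm = 0.001 m, so 2.2908696e-05 m = 2.2908696e-05 / 0.001 = 0.022908696 mm ≈ 0.02291 mm (4 s.f.). Final answer: 0.02291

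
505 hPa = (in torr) 1 hPa = 100 Pa, so 505 hPa = 505 * 100 = 50500 Pa. 1 torr = 133.32237 Pa, so 50500 Pa = 50500 / 133.32237 = 378.78115 torr ≈ 378.8 torr (4 s.f.). Final answer: 378.8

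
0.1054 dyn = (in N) 1 dyn = 1e-05 N, so 0.1054 dyn = 0.1054 * 1e-05 = 1.054e-06 N. Result: 1.054e-06 N. Final answer: 1.054e-06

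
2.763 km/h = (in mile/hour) 1.717. Check: 1 km/h = 0.27777778 m/s, so 2.763 km/h = 2.763 * 0.27777778 = 0.7675 m/s. 1 mile/hour = 0.44704 m/s, so 0.7675 m/s = 0.7675 / 0.44704 = 1.7168486 mile/hour ≈ 1.717 mile/hour (4 s.f.).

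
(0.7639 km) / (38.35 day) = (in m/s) 0.0002305. Check: 1 km = 1000 m, so 0.7639 km = 0.7639 * 1000 = 763.9 m. 1 day = 86400 s, so 38.35 day = 38.35 * 86400 = 3313440 s. Combine: 763.9 m / 3313440 s = 0.0002305459 m/s. Result: 0.0002305459 m/s ≈ 0.0002305 m/s (4 s.f.).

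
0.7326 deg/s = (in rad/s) 1 deg/s = 0.017453293 rad/s, so 0.7326 deg/s = 0.7326 * 0.017453293 = 0.012786282 rad/s. Result: 0.012786282 rad/s ≈ 0.01279 rad/s (4 s.f.). Final answer: 0.01279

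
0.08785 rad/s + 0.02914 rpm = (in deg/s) 0.08785 rad/s is already in rad/s. 1 rpm = 0.10471976 rad/s, so 0.02914 rpm = 0.02914 * 0.10471976 = 0.0030515337 rad/s. Sum: 0.08785 + 0.0030515337 = 0.090901534 rad/s. 1 deg/s = 0.017453293 rad/s, so 0.090901534 rad/s = 0.090901534 / 0.017453293 = 5.2082742 deg/s ≈ 5.208 deg/s (4 s.f.). Final answer: 5.208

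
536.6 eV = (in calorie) 1 eV = 1.6021766e-19 J, so 536.6 eV = 536.6 * 1.6021766e-19 = 8.5972798e-17 J. 1 calorie = 4.184 J, so 8.5972798e-17 J = 8.5972798e-17 / 4.184 = 2.0547992e-17 calorie ≈ 2.055e-17 calorie (4 s.f.). Final answer: 2.055e-17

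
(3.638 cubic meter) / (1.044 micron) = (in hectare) 3.638 cubic meter = 3.638 m^3. 1 micron = 1e-06 m, so 1.044 micron = 1.044 * 1e-06 = 1.044e-06 m. Combine: 3.638 m^3 / 1.044e-06 m = 3484674.3 m^2. 1 hectare = 10000 m^2, so 3484674.3 m^2 = 3484674.3 / 10000 = 348.46743 hectare ≈ 348.5 hectare (4 s.f.). Final answer: 348.5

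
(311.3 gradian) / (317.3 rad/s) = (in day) 1 gradian = 0.015707963 rad, so 311.3 gradian = 311.3 * 0.015707963 = 4.889889 rad. 317.3 rad/s is already in rad/s. Combine: 4.889889 rad / 317.3 rad/s = 0.015410933 s. 1 day = 86400 s, so 0.015410933 s = 0.015410933 / 86400 = 1.7836728e-07 day ≈ 1.784e-07 day (4 s.f.). Final answer: 1.784e-07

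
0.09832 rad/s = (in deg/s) 1 deg/s = 0.017453293 rad/s, so 0.09832 rad/s = 0.09832 / 0.017453293 = 5.633321 deg/s ≈ 5.633 deg/s (4 s.f.). Final answer: 5.633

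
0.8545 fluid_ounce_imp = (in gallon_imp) 0.005341. Check: 1 fluid_ounce_imp = 2.8413063e-05 m^3, so 0.8545 fluid_ounce_imp = 0.8545 * 2.8413063e-05 = 2.4278962e-05 m^3. 1 gallon_imp = 0.00454609 m^3, so 2.4278962e-05 m^3 = 2.4278962e-05 / 0.00454609 = 0.005340625 gallon_imp ≈ 0.005341 gallon_imp (4 s.f.).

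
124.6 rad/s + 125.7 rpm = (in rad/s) 137.8. Check: 124.6 rad/s is already in rad/s. 1 rpm = 0.10471976 rad/s, so 125.7 rpm = 125.7 * 0.10471976 = 13.163273 rad/s. Sum: 124.6 + 13.163273 = 137.76327 rad/s. Result: 137.76327 rad/s ≈ 137.8 rad/s (4 s.f.).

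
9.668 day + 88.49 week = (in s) 5.435e+07. Check: 1 day = 86400 s, so 9.668 day = 9.668 * 86400 = 835315.2 s. 1 week = 604800 s, so 88.49 week = 88.49 * 604800 = 53518752 s. Sum: 835315.2 + 53518752 = 54354067 s. Result: 54354067 s ≈ 5.435e+07 s (4 s.f.).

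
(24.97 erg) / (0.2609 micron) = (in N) 9.571. Check: 1 erg = 1e-07 J, so 24.97 erg = 24.97 * 1e-07 = 2.497e-06 J. 1 micron = 1e-06 m, so 0.2609 micron = 0.2609 * 1e-06 = 2.609e-07 m. Combine: 2.497e-06 J / 2.609e-07 m = 9.5707167 N. Result: 9.5707167 N ≈ 9.571 N (4 s.f.).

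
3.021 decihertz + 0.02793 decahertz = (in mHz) 1 decihertz = 0.1 Hz, so 3.021 decihertz = 3.021 * 0.1 = 0.3021 Hz. 1 decahertz = 10 Hz, so 0.02793 decahertz = 0.02793 * 10 = 0.2793 Hz. Sum: 0.3021 + 0.2793 = 0.5814 Hz. 1 mHz = 0.001 Hz, so 0.5814 Hz = 0.5814 / 0.001 = 581.4 mHz. Final answer: 581.4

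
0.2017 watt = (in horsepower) 0.2017 watt = 0.2017 W. 1 horsepower = 745.69987 W, so 0.2017 W = 0.2017 / 745.69987 = 0.00027048416 horsepower ≈ 0.0002705 horsepower (4 s.f.). Final answer: 0.0002705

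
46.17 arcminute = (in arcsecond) 1 arcminute = 0.00029088821 rad, so 46.17 arcminute = 46.17 * 0.00029088821 = 0.013430309 rad. 1 arcsecond = 4.8481368e-06 rad, so 0.013430309 rad = 0.013430309 / 4.8481368e-06 = 2770.2 arcsecond ≈ 2770 arcsecond (4 s.f.). Final answer: 2770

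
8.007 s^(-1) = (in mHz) 8.007 s^(-1) = 8.007 Hz. 1 mHz = 0.001 Hz, so 8.007 Hz = 8.007 / 0.001 = 8007 mHz. Final answer: 8007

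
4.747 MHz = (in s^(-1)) 4.747e+06. Check: 1 MHz = 1000000 Hz, so 4.747 MHz = 4.747 * 1000000 = 4747000 Hz. 4747000 Hz = 4747000 s^(-1) ≈ 4.747e+06 s^(-1) (4 s.f.).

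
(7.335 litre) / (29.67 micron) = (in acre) 0.06109. Check: 1 litre = 0.001 m^3, so 7.335 litre = 7.335 * 0.001 = 0.007335 m^3. 1 micron = 1e-06 m, so 29.67 micron = 29.67 * 1e-06 = 2.967e-05 m. Combine: 0.007335 m^3 / 2.967e-05 m = 247.21941 m^2. 1 acre = 4046.8564 m^2, so 247.21941 m^2 = 247.21941 / 4046.8564 = 0.061089247 acre ≈ 0.06109 acre (4 s.f.).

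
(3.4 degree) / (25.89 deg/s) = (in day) 1 degree = 0.017453293 rad, so 3.4 degree = 3.4 * 0.017453293 = 0.059341195 rad. 1 deg/s = 0.017453293 rad/s, so 25.89 deg/s = 25.89 * 0.017453293 = 0.45186574 rad/s. Combine: 0.059341195 rad / 0.45186574 rad/s = 0.13132484 s. 1 day = 86400 s, so 0.13132484 s = 0.13132484 / 86400 = 1.5199634e-06 day ≈ 1.52e-06 day (4 s.f.). Final answer: 1.52e-06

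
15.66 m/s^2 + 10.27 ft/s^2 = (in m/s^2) 15.66 m/s^2 is already in m/s^2. 1 ft/s^2 = 0.3048 m/s^2, so 10.27 ft/s^2 = 10.27 * 0.3048 = 3.130296 m/s^2. Sum: 15.66 + 3.130296 = 18.790296 m/s^2. Result: 18.790296 m/s^2 ≈ 18.79 m/s^2 (4 s.f.). Final answer: 18.79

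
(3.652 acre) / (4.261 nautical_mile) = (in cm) 187.3. Check: 1 acre = 4046.8564 m^2, so 3.652 acre = 3.652 * 4046.8564 = 14779.12 m^2. 1 nautical_mile = 1852 m, so 4.261 nautical_mile = 4.261 * 1852 = 7891.372 m. Combine: 14779.12 m^2 / 7891.372 m = 1.87282 m. 1 cm = 0.01 m, so 1.87282 m = 1.87282 / 0.01 = 187.282 cm ≈ 187.3 cm (4 s.f.).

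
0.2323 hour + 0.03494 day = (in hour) 1.071. Check: 1 hour = 3600 s, so 0.2323 hour = 0.2323 * 3600 = 836.28 s. 1 day = 86400 s, so 0.03494 day = 0.03494 * 86400 = 3018.816 s. Sum: 836.28 + 3018.816 = 3855.096 s. 1 hour = 3600 s, so 3855.096 s = 3855.096 / 3600 = 1.07086 hour ≈ 1.071 hour (4 s.f.).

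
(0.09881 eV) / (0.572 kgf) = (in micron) 2.822e-15. Check: 1 eV = 1.6021766e-19 J, so 0.09881 eV = 0.09881 * 1.6021766e-19 = 1.5831107e-20 J. 1 kgf = 9.80665 N, so 0.572 kgf = 0.572 * 9.80665 = 5.6094038 N. Combine: 1.5831107e-20 J / 5.6094038 N = 2.8222442e-21 m. 1 micron = 1e-06 m, so 2.8222442e-21 m = 2.8222442e-21 / 1e-06 = 2.8222442e-15 micron ≈ 2.822e-15 micron (4 s.f.).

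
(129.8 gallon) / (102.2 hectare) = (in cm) 1 gallon = 0.0037854118 m^3, so 129.8 gallon = 129.8 * 0.0037854118 = 0.49134645 m^3. 1 hectare = 10000 m^2, so 102.2 hectare = 102.2 * 10000 = 1022000 m^2. Combine: 0.49134645 m^3 / 1022000 m^2 = 4.8076952e-07 m. 1 cm = 0.01 m, so 4.8076952e-07 m = 4.8076952e-07 / 0.01 = 4.8076952e-05 cm ≈ 4.808e-05 cm (4 s.f.). Final answer: 4.808e-05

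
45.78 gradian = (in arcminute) 2472. Check: 1 gradian = 0.015707963 rad, so 45.78 gradian = 45.78 * 0.015707963 = 0.71911056 rad. 1 arcminute = 0.00029088821 rad, so 0.71911056 rad = 0.71911056 / 0.00029088821 = 2472.12 arcminute ≈ 2472 arcminute (4 s.f.).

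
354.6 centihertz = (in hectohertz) 1 centihertz = 0.01 Hz, so 354.6 centihertz = 354.6 * 0.01 = 3.546 Hz. 1 hectohertz = 100 Hz, so 3.546 Hz = 3.546 / 100 = 0.03546 hectohertz. Final answer: 0.03546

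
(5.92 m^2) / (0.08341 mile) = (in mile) 2.74e-05. Check: 5.92 m^2 is already in m^2. 1 mile = 1609.344 m, so 0.08341 mile = 0.08341 * 1609.344 = 134.23538 m. Combine: 5.92 m^2 / 134.23538 m = 0.044101636 m. 1 mile = 1609.344 m, so 0.044101636 m = 0.044101636 / 1609.344 = 2.7403486e-05 mile ≈ 2.74e-05 mile (4 s.f.).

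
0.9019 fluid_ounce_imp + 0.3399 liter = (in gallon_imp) 1 fluid_ounce_imp = 2.8413063e-05 m^3, so 0.9019 fluid_ounce_imp = 0.9019 * 2.8413063e-05 = 2.5625741e-05 m^3. 1 liter = 0.001 m^3, so 0.3399 liter = 0.3399 * 0.001 = 0.0003399 m^3. Sum: 2.5625741e-05 + 0.0003399 = 0.00036552574 m^3. 1 gallon_imp = 0.00454609 m^3, so 0.00036552574 m^3 = 0.00036552574 / 0.00454609 = 0.080404422 gallon_imp ≈ 0.0804 gallon_imp (4 s.f.). Final answer: 0.0804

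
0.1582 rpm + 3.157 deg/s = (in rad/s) 0.07167. Check: 1 rpm = 0.10471976 rad/s, so 0.1582 rpm = 0.1582 * 0.10471976 = 0.016566665 rad/s. 1 deg/s = 0.017453293 rad/s, so 3.157 deg/s = 3.157 * 0.017453293 = 0.055100044 rad/s. Sum: 0.016566665 + 0.055100044 = 0.07166671 rad/s. Result: 0.07166671 rad/s ≈ 0.07167 rad/s (4 s.f.).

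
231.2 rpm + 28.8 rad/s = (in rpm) 506.2. Check: 1 rpm = 0.10471976 rad/s, so 231.2 rpm = 231.2 * 0.10471976 = 24.211207 rad/s. 28.8 rad/s is already in rad/s. Sum: 24.211207 + 28.8 = 53.011207 rad/s. 1 rpm = 0.10471976 rad/s, so 53.011207 rad/s = 53.011207 / 0.10471976 = 506.21974 rpm ≈ 506.2 rpm (4 s.f.).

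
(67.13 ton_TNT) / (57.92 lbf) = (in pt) 3.09e+12. Check: 1 ton_TNT = 4.184e+09 J, so 67.13 ton_TNT = 67.13 * 4.184e+09 = 2.8087192e+11 J. 1 lbf = 4.4482216 N, so 57.92 lbf = 57.92 * 4.4482216 = 257.641 N. Combine: 2.8087192e+11 J / 257.641 N = 1.0901678e+09 m. 1 pt = 0.00035277778 m, so 1.0901678e+09 m = 1.0901678e+09 / 0.00035277778 = 3.0902395e+12 pt ≈ 3.09e+12 pt (4 s.f.).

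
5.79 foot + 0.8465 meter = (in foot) 8.567. Check: 1 foot = 0.3048 m, so 5.79 foot = 5.79 * 0.3048 = 1.764792 m. 0.8465 meter = 0.8465 m. Sum: 1.764792 + 0.8465 = 2.611292 m. 1 foot = 0.3048 m, so 2.611292 m = 2.611292 / 0.3048 = 8.567231 foot ≈ 8.567 foot (4 s.f.).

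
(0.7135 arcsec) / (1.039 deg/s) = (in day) 2.208e-09. Check: 1 arcsec = 4.8481368e-06 rad, so 0.7135 arcsec = 0.7135 * 4.8481368e-06 = 3.4591456e-06 rad. 1 deg/s = 0.017453293 rad/s, so 1.039 deg/s = 1.039 * 0.017453293 = 0.018133971 rad/s. Combine: 3.4591456e-06 rad / 0.018133971 rad/s = 0.000190755 s. 1 day = 86400 s, so 0.000190755 s = 0.000190755 / 86400 = 2.2078125e-09 day ≈ 2.208e-09 day (4 s.f.).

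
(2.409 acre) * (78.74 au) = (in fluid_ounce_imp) 4.042e+21. Check: 1 acre = 4046.8564 m^2, so 2.409 acre = 2.409 * 4046.8564 = 9748.8771 m^2. 1 au = 1.4959787e+11 m, so 78.74 au = 78.74 * 1.4959787e+11 = 1.1779336e+13 m. Combine: 9748.8771 m^2 * 1.1779336e+13 m = 1.148353e+17 m^3. 1 fluid_ounce_imp = 2.8413063e-05 m^3, so 1.148353e+17 m^3 = 1.148353e+17 / 2.8413063e-05 = 4.0416376e+21 fluid_ounce_imp ≈ 4.042e+21 fluid_ounce_imp (4 s.f.).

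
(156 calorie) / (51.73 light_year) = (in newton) 1 calorie = 4.184 J, so 156 calorie = 156 * 4.184 = 652.704 J. 1 light_year = 9.4607305e+15 m, so 51.73 light_year = 51.73 * 9.4607305e+15 = 4.8940359e+17 m. Combine: 652.704 J / 4.8940359e+17 m = 1.3336723e-15 N. 1.3336723e-15 N = 1.3336723e-15 newton ≈ 1.334e-15 newton (4 s.f.). Final answer: 1.334e-15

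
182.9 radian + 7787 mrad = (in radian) 182.9 radian = 182.9 rad. 1 mrad = 0.001 rad, so 7787 mrad = 7787 * 0.001 = 7.787 rad. Sum: 182.9 + 7.787 = 190.687 rad. 190.687 rad = 190.687 radian ≈ 190.7 radian (4 s.f.). Final answer: 190.7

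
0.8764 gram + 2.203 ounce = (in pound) 0.1396. Check: 1 gram = 0.001 kg, so 0.8764 gram = 0.8764 * 0.001 = 0.0008764 kg. 1 ounce = 0.028349523 kg, so 2.203 ounce = 2.203 * 0.028349523 = 0.062453999 kg. Sum: 0.0008764 + 0.062453999 = 0.063330399 kg. 1 pound = 0.45359237 kg, so 0.063330399 kg = 0.063330399 / 0.45359237 = 0.13961963 pound ≈ 0.1396 pound (4 s.f.).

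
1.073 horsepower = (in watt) 1 horsepower = 745.69987 W, so 1.073 horsepower = 1.073 * 745.69987 = 800.13596 W. 800.13596 W = 800.13596 watt ≈ 800.1 watt (4 s.f.). Final answer: 800.1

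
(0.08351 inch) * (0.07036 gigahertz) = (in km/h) 5.373e+05. Check: 1 inch = 0.0254 m, so 0.08351 inch = 0.08351 * 0.0254 = 0.002121154 m. 1 gigahertz = 1e+09 Hz, so 0.07036 gigahertz = 0.07036 * 1e+09 = 70360000 Hz. Combine: 0.002121154 m * 70360000 Hz = 149244.4 m/s. 1 km/h = 0.27777778 m/s, so 149244.4 m/s = 149244.4 / 0.27777778 = 537279.82 km/h ≈ 5.373e+05 km/h (4 s.f.).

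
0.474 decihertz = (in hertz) 1 decihertz = 0.1 Hz, so 0.474 decihertz = 0.474 * 0.1 = 0.0474 Hz. 0.0474 Hz = 0.0474 hertz. Final answer: 0.0474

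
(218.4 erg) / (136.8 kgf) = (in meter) 1 erg = 1e-07 J, so 218.4 erg = 218.4 * 1e-07 = 2.184e-05 J. 1 kgf = 9.80665 N, so 136.8 kgf = 136.8 * 9.80665 = 1341.5497 N. Combine: 2.184e-05 J / 1341.5497 N = 1.627968e-08 m. 1.627968e-08 m = 1.627968e-08 meter ≈ 1.628e-08 meter (4 s.f.). Final answer: 1.628e-08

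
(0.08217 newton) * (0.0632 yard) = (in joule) 0.004749. Check: 0.08217 newton = 0.08217 N. 1 yard = 0.9144 m, so 0.0632 yard = 0.0632 * 0.9144 = 0.05779008 m. Combine: 0.08217 N * 0.05779008 m = 0.0047486109 J. 0.0047486109 J = 0.0047486109 joule ≈ 0.004749 joule (4 s.f.).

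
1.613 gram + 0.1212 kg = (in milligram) 1.228e+05. Check: 1 gram = 0.001 kg, so 1.613 gram = 1.613 * 0.001 = 0.001613 kg. 0.1212 kg is already in kg. Sum: 0.001613 + 0.1212 = 0.122813 kg. 1 milligram = 1e-06 kg, so 0.122813 kg = 0.122813 / 1e-06 = 122813 milligram ≈ 1.228e+05 milligram (4 s.f.).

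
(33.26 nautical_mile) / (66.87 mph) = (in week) 0.003407. Check: 1 nautical_mile = 1852 m, so 33.26 nautical_mile = 33.26 * 1852 = 61597.52 m. 1 mph = 0.44704 m/s, so 66.87 mph = 66.87 * 0.44704 = 29.893565 m/s. Combine: 61597.52 m / 29.893565 m/s = 2060.5612 s. 1 week = 604800 s, so 2060.5612 s = 2060.5612 / 604800 = 0.0034070126 week ≈ 0.003407 week (4 s.f.).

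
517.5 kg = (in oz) 1.825e+04. Check: 1 oz = 0.028349523 kg, so 517.5 kg = 517.5 / 0.028349523 = 18254.275 oz ≈ 1.825e+04 oz (4 s.f.).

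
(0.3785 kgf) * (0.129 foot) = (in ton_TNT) 3.488e-11. Check: 1 kgf = 9.80665 N, so 0.3785 kgf = 0.3785 * 9.80665 = 3.711817 N. 1 foot = 0.3048 m, so 0.129 foot = 0.129 * 0.3048 = 0.0393192 m. Combine: 3.711817 N * 0.0393192 m = 0.14594568 J. 1 ton_TNT = 4.184e+09 J, so 0.14594568 J = 0.14594568 / 4.184e+09 = 3.4881854e-11 ton_TNT ≈ 3.488e-11 ton_TNT (4 s.f.).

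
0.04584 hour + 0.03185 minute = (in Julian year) 1 hour = 3600 s, so 0.04584 hour = 0.04584 * 3600 = 165.024 s. 1 minute = 60 s, so 0.03185 minute = 0.03185 * 60 = 1.911 s. Sum: 165.024 + 1.911 = 166.935 s. 1 Julian year = 31557600 s, so 166.935 s = 166.935 / 31557600 = 5.2898509e-06 Julian year ≈ 5.29e-06 Julian year (4 s.f.). Final answer: 5.29e-06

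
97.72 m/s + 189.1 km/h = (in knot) 292.1. Check: 97.72 m/s is already in m/s. 1 km/h = 0.27777778 m/s, so 189.1 km/h = 189.1 * 0.27777778 = 52.527778 m/s. Sum: 97.72 + 52.527778 = 150.24778 m/s. 1 knot = 0.51444444 m/s, so 150.24778 m/s = 150.24778 / 0.51444444 = 292.05832 knot ≈ 292.1 knot (4 s.f.).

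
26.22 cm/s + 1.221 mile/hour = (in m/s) 0.808. Check: 1 cm/s = 0.01 m/s, so 26.22 cm/s = 26.22 * 0.01 = 0.2622 m/s. 1 mile/hour = 0.44704 m/s, so 1.221 mile/hour = 1.221 * 0.44704 = 0.54583584 m/s. Sum: 0.2622 + 0.54583584 = 0.80803584 m/s. Result: 0.80803584 m/s ≈ 0.808 m/s (4 s.f.).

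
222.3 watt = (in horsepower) 222.3 watt = 222.3 W. 1 horsepower = 745.69987 W, so 222.3 W = 222.3 / 745.69987 = 0.29810921 horsepower ≈ 0.2981 horsepower (4 s.f.). Final answer: 0.2981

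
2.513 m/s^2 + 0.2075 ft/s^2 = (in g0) 2.513 m/s^2 is already in m/s^2. 1 ft/s^2 = 0.3048 m/s^2, so 0.2075 ft/s^2 = 0.2075 * 0.3048 = 0.063246 m/s^2. Sum: 2.513 + 0.063246 = 2.576246 m/s^2. 1 g0 = 9.80665 m/s^2, so 2.576246 m/s^2 = 2.576246 / 9.80665 = 0.26270398 g0 ≈ 0.2627 g0 (4 s.f.). Final answer: 0.2627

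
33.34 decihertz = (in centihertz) 1 decihertz = 0.1 Hz, so 33.34 decihertz = 33.34 * 0.1 = 3.334 Hz. 1 centihertz = 0.01 Hz, so 3.334 Hz = 3.334 / 0.01 = 333.4 centihertz. Final answer: 333.4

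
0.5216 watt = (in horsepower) 0.0006995. Check: 0.5216 watt = 0.5216 W. 1 horsepower = 745.69987 W, so 0.5216 W = 0.5216 / 745.69987 = 0.00069947712 horsepower ≈ 0.0006995 horsepower (4 s.f.).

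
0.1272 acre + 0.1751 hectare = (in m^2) 1 acre = 4046.8564 m^2, so 0.1272 acre = 0.1272 * 4046.8564 = 514.76014 m^2. 1 hectare = 10000 m^2, so 0.1751 hectare = 0.1751 * 10000 = 1751 m^2. Sum: 514.76014 + 1751 = 2265.7601 m^2. Result: 2265.7601 m^2 ≈ 2266 m^2 (4 s.f.). Final answer: 2266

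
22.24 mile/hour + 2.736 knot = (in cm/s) 1135. Check: 1 mile/hour = 0.44704 m/s, so 22.24 mile/hour = 22.24 * 0.44704 = 9.9421696 m/s. 1 knot = 0.51444444 m/s, so 2.736 knot = 2.736 * 0.51444444 = 1.40752 m/s. Sum: 9.9421696 + 1.40752 = 11.34969 m/s. 1 cm/s = 0.01 m/s, so 11.34969 m/s = 11.34969 / 0.01 = 1134.969 cm/s ≈ 1135 cm/s (4 s.f.).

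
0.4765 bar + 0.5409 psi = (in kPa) 1 bar = 100000 Pa, so 0.4765 bar = 0.4765 * 100000 = 47650 Pa. 1 psi = 6894.7573 Pa, so 0.5409 psi = 0.5409 * 6894.7573 = 3729.3742 Pa. Sum: 47650 + 3729.3742 = 51379.374 Pa. 1 kPa = 1000 Pa, so 51379.374 Pa = 51379.374 / 1000 = 51.379374 kPa ≈ 51.38 kPa (4 s.f.). Final answer: 51.38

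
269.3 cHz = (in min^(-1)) 1 cHz = 0.01 Hz, so 269.3 cHz = 269.3 * 0.01 = 2.693 Hz. 1 min^(-1) = 0.016666667 Hz, so 2.693 Hz = 2.693 / 0.016666667 = 161.58 min^(-1) ≈ 161.6 min^(-1) (4 s.f.). Final answer: 161.6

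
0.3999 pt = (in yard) 1 pt = 0.00035277778 m, so 0.3999 pt = 0.3999 * 0.00035277778 = 0.00014107583 m. 1 yard = 0.9144 m, so 0.00014107583 m = 0.00014107583 / 0.9144 = 0.00015428241 yard ≈ 0.0001543 yard (4 s.f.). Final answer: 0.0001543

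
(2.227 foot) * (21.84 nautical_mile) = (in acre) 6.784. Check: 1 foot = 0.3048 m, so 2.227 foot = 2.227 * 0.3048 = 0.6787896 m. 1 nautical_mile = 1852 m, so 21.84 nautical_mile = 21.84 * 1852 = 40447.68 m. Combine: 0.6787896 m * 40447.68 m = 27455.465 m^2. 1 acre = 4046.8564 m^2, so 27455.465 m^2 = 27455.465 / 4046.8564 = 6.784393 acre ≈ 6.784 acre (4 s.f.).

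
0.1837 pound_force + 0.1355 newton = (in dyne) 9.526e+04. Check: 1 pound_force = 4.4482216 N, so 0.1837 pound_force = 0.1837 * 4.4482216 = 0.81713831 N. 0.1355 newton = 0.1355 N. Sum: 0.81713831 + 0.1355 = 0.95263831 N. 1 dyne = 1e-05 N, so 0.95263831 N = 0.95263831 / 1e-05 = 95263.831 dyne ≈ 9.526e+04 dyne (4 s.f.).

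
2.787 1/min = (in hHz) 0.0004645. Check: 1 1/min = 0.016666667 Hz, so 2.787 1/min = 2.787 * 0.016666667 = 0.04645 Hz. 1 hHz = 100 Hz, so 0.04645 Hz = 0.04645 / 100 = 0.0004645 hHz.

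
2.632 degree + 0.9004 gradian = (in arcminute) 1 degree = 0.017453293 rad, so 2.632 degree = 2.632 * 0.017453293 = 0.045937066 rad. 1 gradian = 0.015707963 rad, so 0.9004 gradian = 0.9004 * 0.015707963 = 0.01414345 rad. Sum: 0.045937066 + 0.01414345 = 0.060080516 rad. 1 arcminute = 0.00029088821 rad, so 0.060080516 rad = 0.060080516 / 0.00029088821 = 206.5416 arcminute ≈ 206.5 arcminute (4 s.f.). Final answer: 206.5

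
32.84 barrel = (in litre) 5221. Check: 1 barrel = 0.15898729 m^3, so 32.84 barrel = 32.84 * 0.15898729 = 5.2211428 m^3. 1 litre = 0.001 m^3, so 5.2211428 m^3 = 5.2211428 / 0.001 = 5221.1428 litre ≈ 5221 litre (4 s.f.).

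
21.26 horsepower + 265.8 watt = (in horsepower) 21.62. Check: 1 horsepower = 745.69987 W, so 21.26 horsepower = 21.26 * 745.69987 = 15853.579 W. 265.8 watt = 265.8 W. Sum: 15853.579 + 265.8 = 16119.379 W. 1 horsepower = 745.69987 W, so 16119.379 W = 16119.379 / 745.69987 = 21.616444 horsepower ≈ 21.62 horsepower (4 s.f.).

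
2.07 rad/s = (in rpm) 19.77. Check: 1 rpm = 0.10471976 rad/s, so 2.07 rad/s = 2.07 / 0.10471976 = 19.767044 rpm ≈ 19.77 rpm (4 s.f.).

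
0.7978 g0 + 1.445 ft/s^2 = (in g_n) 1 g0 = 9.80665 m/s^2, so 0.7978 g0 = 0.7978 * 9.80665 = 7.8237454 m/s^2. 1 ft/s^2 = 0.3048 m/s^2, so 1.445 ft/s^2 = 1.445 * 0.3048 = 0.440436 m/s^2. Sum: 7.8237454 + 0.440436 = 8.2641814 m/s^2. 1 g_n = 9.80665 m/s^2, so 8.2641814 m/s^2 = 8.2641814 / 9.80665 = 0.84271197 g_n ≈ 0.8427 g_n (4 s.f.). Final answer: 0.8427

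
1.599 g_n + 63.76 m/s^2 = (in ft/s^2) 1 g_n = 9.80665 m/s^2, so 1.599 g_n = 1.599 * 9.80665 = 15.680833 m/s^2. 63.76 m/s^2 is already in m/s^2. Sum: 15.680833 + 63.76 = 79.440833 m/s^2. 1 ft/s^2 = 0.3048 m/s^2, so 79.440833 m/s^2 = 79.440833 / 0.3048 = 260.63266 ft/s^2 ≈ 260.6 ft/s^2 (4 s.f.). Final answer: 260.6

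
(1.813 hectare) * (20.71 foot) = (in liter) 1.144e+08. Check: 1 hectare = 10000 m^2, so 1.813 hectare = 1.813 * 10000 = 18130 m^2. 1 foot = 0.3048 m, so 20.71 foot = 20.71 * 0.3048 = 6.312408 m. Combine: 18130 m^2 * 6.312408 m = 114443.96 m^3. 1 liter = 0.001 m^3, so 114443.96 m^3 = 114443.96 / 0.001 = 1.1444396e+08 liter ≈ 1.144e+08 liter (4 s.f.).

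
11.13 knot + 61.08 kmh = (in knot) 1 knot = 0.51444444 m/s, so 11.13 knot = 11.13 * 0.51444444 = 5.7257667 m/s. 1 kmh = 0.27777778 m/s, so 61.08 kmh = 61.08 * 0.27777778 = 16.966667 m/s. Sum: 5.7257667 + 16.966667 = 22.692433 m/s. 1 knot = 0.51444444 m/s, so 22.692433 m/s = 22.692433 / 0.51444444 = 44.110562 knot ≈ 44.11 knot (4 s.f.). Final answer: 44.11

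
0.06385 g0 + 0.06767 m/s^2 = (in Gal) 1 g0 = 9.80665 m/s^2, so 0.06385 g0 = 0.06385 * 9.80665 = 0.6261546 m/s^2. 0.06767 m/s^2 is already in m/s^2. Sum: 0.6261546 + 0.06767 = 0.6938246 m/s^2. 1 Gal = 0.01 m/s^2, so 0.6938246 m/s^2 = 0.6938246 / 0.01 = 69.38246 Gal ≈ 69.38 Gal (4 s.f.). Final answer: 69.38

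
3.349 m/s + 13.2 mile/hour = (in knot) 3.349 m/s is already in m/s. 1 mile/hour = 0.44704 m/s, so 13.2 mile/hour = 13.2 * 0.44704 = 5.900928 m/s. Sum: 3.349 + 5.900928 = 9.249928 m/s. 1 knot = 0.51444444 m/s, so 9.249928 m/s = 9.249928 / 0.51444444 = 17.980422 knot ≈ 17.98 knot (4 s.f.). Final answer: 17.98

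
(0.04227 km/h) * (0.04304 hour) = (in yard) 1 km/h = 0.27777778 m/s, so 0.04227 km/h = 0.04227 * 0.27777778 = 0.011741667 m/s. 1 hour = 3600 s, so 0.04304 hour = 0.04304 * 3600 = 154.944 s. Combine: 0.011741667 m/s * 154.944 s = 1.8193008 m. 1 yard = 0.9144 m, so 1.8193008 m = 1.8193008 / 0.9144 = 1.9896115 yard ≈ 1.99 yard (4 s.f.). Final answer: 1.99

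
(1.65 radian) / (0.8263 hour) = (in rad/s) 0.0005547. Check: 1.65 radian = 1.65 rad. 1 hour = 3600 s, so 0.8263 hour = 0.8263 * 3600 = 2974.68 s. Combine: 1.65 rad / 2974.68 s = 0.00055468151 rad/s. Result: 0.00055468151 rad/s ≈ 0.0005547 rad/s (4 s.f.).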